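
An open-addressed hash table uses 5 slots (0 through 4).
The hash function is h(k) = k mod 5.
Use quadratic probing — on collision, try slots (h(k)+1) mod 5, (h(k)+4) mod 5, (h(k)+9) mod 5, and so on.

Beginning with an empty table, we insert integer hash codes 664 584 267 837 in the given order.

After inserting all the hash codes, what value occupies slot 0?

Insert 664: h=4, slot 4 empty -> index 4.
Insert 584: h=4, slot 4 occupied -> index 0.
Insert 267: h=2, slot 2 empty -> index 2.
Insert 837: h=2, slot 2 occupied -> index 3.
Table: [584, -, 267, 837, 664]

584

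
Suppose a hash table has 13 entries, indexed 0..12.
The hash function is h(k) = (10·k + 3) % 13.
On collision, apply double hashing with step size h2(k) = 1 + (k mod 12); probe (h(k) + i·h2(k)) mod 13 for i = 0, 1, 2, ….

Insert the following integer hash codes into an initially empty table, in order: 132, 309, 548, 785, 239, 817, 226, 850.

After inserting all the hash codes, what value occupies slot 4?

850

Insert 132: h=10, slot 10 empty → index 10.
Insert 309: h=12, slot 12 empty → index 12.
Insert 548: h=10, h2=9, slot 10 occupied → index 6.
Insert 785: h=1, slot 1 empty → index 1.
Insert 239: h=1, h2=12, slot 1 occupied → index 0.
Insert 817: h=9, slot 9 empty → index 9.
Insert 226: h=1, h2=11, slots 1,12,10 occupied → index 8.
Insert 850: h=1, h2=11, slots 1,12,10,8,6 occupied → index 4.
Table: [239, 785, -, -, 850, -, 548, -, 226, 817, 132, -, 309]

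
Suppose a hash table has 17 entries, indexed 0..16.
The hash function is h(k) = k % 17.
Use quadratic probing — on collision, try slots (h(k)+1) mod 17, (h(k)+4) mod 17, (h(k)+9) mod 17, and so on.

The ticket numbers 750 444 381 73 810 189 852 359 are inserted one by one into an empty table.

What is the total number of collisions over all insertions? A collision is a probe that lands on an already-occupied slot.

750: h=2 → slot 2
444: h=2, probe 2,3 → slot 3
381: h=7 → slot 7
73: h=5 → slot 5
810: h=11 → slot 11
189: h=2, probe 2,3,6 → slot 6
852: h=2, probe 2,3,6,11,1 → slot 1
359: h=2, probe 2,3,6,11,1,10 → slot 10
Table: [—, 852, 750, 444, —, 73, 189, 381, —, —, 359, 810, —, —, —, —, —]

12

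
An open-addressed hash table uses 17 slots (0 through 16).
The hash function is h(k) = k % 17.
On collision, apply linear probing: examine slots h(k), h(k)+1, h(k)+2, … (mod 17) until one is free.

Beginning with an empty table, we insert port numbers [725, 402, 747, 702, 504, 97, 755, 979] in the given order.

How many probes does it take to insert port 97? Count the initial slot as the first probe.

3

725: h=11 => slot 11
402: h=11, probe 11,12 => slot 12
747: h=16 => slot 16
702: h=5 => slot 5
504: h=11, probe 11,12,13 => slot 13
97: h=12, probe 12,13,14 => slot 14
755: h=7 => slot 7
979: h=10 => slot 10
Table: [., ., ., ., ., 702, ., 755, ., ., 979, 725, 402, 504, 97, ., 747]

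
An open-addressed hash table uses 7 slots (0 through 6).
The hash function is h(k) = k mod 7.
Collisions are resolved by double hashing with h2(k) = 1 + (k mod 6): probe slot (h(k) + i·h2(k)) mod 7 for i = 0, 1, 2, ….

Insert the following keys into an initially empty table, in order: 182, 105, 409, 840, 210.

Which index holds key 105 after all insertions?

Insert 182: h=0, slot 0 empty -> index 0.
Insert 105: h=0, h2=4, slot 0 occupied -> index 4.
Insert 409: h=3, slot 3 empty -> index 3.
Insert 840: h=0, h2=1, slot 0 occupied -> index 1.
Insert 210: h=0, h2=1, slots 0,1 occupied -> index 2.
Table: [182, 840, 210, 409, 105, _, _]

4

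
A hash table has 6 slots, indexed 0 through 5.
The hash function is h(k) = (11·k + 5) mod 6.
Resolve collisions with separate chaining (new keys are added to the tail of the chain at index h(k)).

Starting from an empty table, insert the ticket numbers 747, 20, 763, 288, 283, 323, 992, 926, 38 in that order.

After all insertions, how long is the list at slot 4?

747 → bucket 2
20 → bucket 3
763 → bucket 4
288 → bucket 5
283 → bucket 4 (collision)
323 → bucket 0
992 → bucket 3 (collision)
926 → bucket 3 (collision)
38 → bucket 3 (collision)
Final buckets:
0: 323
1: _
2: 747
3: 20 -> 992 -> 926 -> 38
4: 763 -> 283
5: 288

2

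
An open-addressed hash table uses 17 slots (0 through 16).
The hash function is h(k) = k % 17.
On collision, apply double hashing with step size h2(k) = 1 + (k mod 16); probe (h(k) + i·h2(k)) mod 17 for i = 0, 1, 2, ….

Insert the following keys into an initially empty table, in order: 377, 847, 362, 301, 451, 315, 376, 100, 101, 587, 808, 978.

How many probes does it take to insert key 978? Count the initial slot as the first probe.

6

377: h=3 → slot 3
847: h=14 → slot 14
362: h=5 → slot 5
301: h=12 → slot 12
451: h=9 → slot 9
315: h=9, h2=12, probe 9,4 → slot 4
376: h=2 → slot 2
100: h=15 → slot 15
101: h=16 → slot 16
587: h=9, h2=12, probe 9,4,16,11 → slot 11
808: h=9, h2=9, probe 9,1 → slot 1
978: h=9, h2=3, probe 9,12,15,1,4,7 → slot 7
Table: [—, 808, 376, 377, 315, 362, —, 978, —, 451, —, 587, 301, —, 847, 100, 101]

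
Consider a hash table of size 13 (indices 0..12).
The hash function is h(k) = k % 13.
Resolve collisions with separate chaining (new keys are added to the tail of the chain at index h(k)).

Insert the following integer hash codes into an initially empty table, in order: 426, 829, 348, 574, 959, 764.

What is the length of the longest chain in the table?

426 -> bucket 10
829 -> bucket 10 (collision)
348 -> bucket 10 (collision)
574 -> bucket 2
959 -> bucket 10 (collision)
764 -> bucket 10 (collision)
Final buckets:
0: ∅
1: ∅
2: 574
3: ∅
4: ∅
5: ∅
6: ∅
7: ∅
8: ∅
9: ∅
10: 426 -> 829 -> 348 -> 959 -> 764
11: ∅
12: ∅

5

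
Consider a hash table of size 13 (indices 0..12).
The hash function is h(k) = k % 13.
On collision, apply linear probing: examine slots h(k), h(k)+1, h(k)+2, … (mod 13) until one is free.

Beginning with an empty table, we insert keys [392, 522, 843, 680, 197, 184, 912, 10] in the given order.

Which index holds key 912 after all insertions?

7

392 hashes to 2; slot 2 is free -> place at 2.
522 hashes to 2; 2 taken -> place at 3.
843 hashes to 11; slot 11 is free -> place at 11.
680 hashes to 4; slot 4 is free -> place at 4.
197 hashes to 2; 2,3,4 taken -> place at 5.
184 hashes to 2; 2,3,4,5 taken -> place at 6.
912 hashes to 2; 2,3,4,5,6 taken -> place at 7.
10 hashes to 10; slot 10 is free -> place at 10.
Table: [-, -, 392, 522, 680, 197, 184, 912, -, -, 10, 843, -]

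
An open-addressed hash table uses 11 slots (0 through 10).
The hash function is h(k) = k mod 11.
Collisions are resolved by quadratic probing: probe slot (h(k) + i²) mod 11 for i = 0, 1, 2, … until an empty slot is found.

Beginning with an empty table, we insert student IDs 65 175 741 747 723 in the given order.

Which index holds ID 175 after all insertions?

65: h=10 -> slot 10
175: h=10, probe 10,0 -> slot 0
741: h=4 -> slot 4
747: h=10, probe 10,0,3 -> slot 3
723: h=8 -> slot 8
Table: [175, —, —, 747, 741, —, —, —, 723, —, 65]

0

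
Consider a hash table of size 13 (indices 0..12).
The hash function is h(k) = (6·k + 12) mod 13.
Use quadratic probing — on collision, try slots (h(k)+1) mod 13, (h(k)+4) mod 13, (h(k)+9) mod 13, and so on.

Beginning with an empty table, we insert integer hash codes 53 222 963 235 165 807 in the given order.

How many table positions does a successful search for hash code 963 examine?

53 hashes to 5; slot 5 is free => place at 5.
222 hashes to 5; 5 taken => place at 6.
963 hashes to 5; 5,6 taken => place at 9.
235 hashes to 5; 5,6,9 taken => place at 1.
165 hashes to 1; 1 taken => place at 2.
807 hashes to 5; 5,6,9,1 taken => place at 8.
Table: [_, 235, 165, _, _, 53, 222, _, 807, 963, _, _, _]
Lookup 963: h=5, probe 5,6,9 → found at 9.

3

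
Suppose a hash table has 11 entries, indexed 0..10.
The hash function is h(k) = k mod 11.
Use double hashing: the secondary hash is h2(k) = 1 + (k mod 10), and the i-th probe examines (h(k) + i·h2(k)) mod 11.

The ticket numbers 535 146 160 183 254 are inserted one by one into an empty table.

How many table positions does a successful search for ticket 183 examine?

2

535: h=7 => slot 7
146: h=3 => slot 3
160: h=6 => slot 6
183: h=7, h2=4, probe 7,0 => slot 0
254: h=1 => slot 1
Table: [183, 254, —, 146, —, —, 160, 535, —, —, —]
Lookup 183: h=7, h2=4, probe 7,0 → found at 0.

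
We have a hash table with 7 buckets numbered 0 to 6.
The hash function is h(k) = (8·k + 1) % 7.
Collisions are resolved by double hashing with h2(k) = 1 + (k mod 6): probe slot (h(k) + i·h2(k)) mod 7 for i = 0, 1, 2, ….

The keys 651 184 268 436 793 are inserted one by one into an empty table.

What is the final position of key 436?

651 hashes to 1; slot 1 is free -> place at 1.
184 hashes to 3; slot 3 is free -> place at 3.
268 hashes to 3, h2=5; 3,1 taken -> place at 6.
436 hashes to 3, h2=5; 3,1,6 taken -> place at 4.
793 hashes to 3, h2=2; 3 taken -> place at 5.
Table: [—, 651, —, 184, 436, 793, 268]

4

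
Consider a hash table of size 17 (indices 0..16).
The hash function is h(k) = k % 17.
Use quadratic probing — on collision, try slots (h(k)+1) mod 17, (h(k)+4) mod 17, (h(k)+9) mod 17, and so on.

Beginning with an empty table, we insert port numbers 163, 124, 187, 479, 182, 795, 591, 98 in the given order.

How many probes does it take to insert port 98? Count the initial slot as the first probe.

6

163 hashes to 10; slot 10 is free => place at 10.
124 hashes to 5; slot 5 is free => place at 5.
187 hashes to 0; slot 0 is free => place at 0.
479 hashes to 3; slot 3 is free => place at 3.
182 hashes to 12; slot 12 is free => place at 12.
795 hashes to 13; slot 13 is free => place at 13.
591 hashes to 13; 13 taken => place at 14.
98 hashes to 13; 13,14,0,5,12 taken => place at 4.
Table: [187, _, _, 479, 98, 124, _, _, _, _, 163, _, 182, 795, 591, _, _]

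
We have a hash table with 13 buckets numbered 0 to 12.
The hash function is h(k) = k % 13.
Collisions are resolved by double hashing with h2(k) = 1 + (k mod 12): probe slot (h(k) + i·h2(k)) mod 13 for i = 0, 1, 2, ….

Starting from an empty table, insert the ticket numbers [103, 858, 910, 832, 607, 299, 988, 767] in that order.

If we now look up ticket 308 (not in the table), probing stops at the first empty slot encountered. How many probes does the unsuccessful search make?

Insert 103: h=12, slot 12 empty => index 12.
Insert 858: h=0, slot 0 empty => index 0.
Insert 910: h=0, h2=11, slot 0 occupied => index 11.
Insert 832: h=0, h2=5, slot 0 occupied => index 5.
Insert 607: h=9, slot 9 empty => index 9.
Insert 299: h=0, h2=12, slots 0,12,11 occupied => index 10.
Insert 988: h=0, h2=5, slots 0,5,10 occupied => index 2.
Insert 767: h=0, h2=12, slots 0,12,11,10,9 occupied => index 8.
Table: [858, -, 988, -, -, 832, -, -, 767, 607, 299, 910, 103]
Lookup 308: h=9, h2=9, probe 9,5,1 → slot 1 empty, not found.

3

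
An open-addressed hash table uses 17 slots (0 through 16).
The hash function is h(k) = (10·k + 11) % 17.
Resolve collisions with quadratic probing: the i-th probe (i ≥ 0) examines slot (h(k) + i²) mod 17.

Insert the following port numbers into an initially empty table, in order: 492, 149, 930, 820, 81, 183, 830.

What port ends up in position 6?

492 hashes to 1; slot 1 is free => place at 1.
149 hashes to 5; slot 5 is free => place at 5.
930 hashes to 12; slot 12 is free => place at 12.
820 hashes to 0; slot 0 is free => place at 0.
81 hashes to 5; 5 taken => place at 6.
183 hashes to 5; 5,6 taken => place at 9.
830 hashes to 15; slot 15 is free => place at 15.
Table: [820, 492, _, _, _, 149, 81, _, _, 183, _, _, 930, _, _, 830, _]

81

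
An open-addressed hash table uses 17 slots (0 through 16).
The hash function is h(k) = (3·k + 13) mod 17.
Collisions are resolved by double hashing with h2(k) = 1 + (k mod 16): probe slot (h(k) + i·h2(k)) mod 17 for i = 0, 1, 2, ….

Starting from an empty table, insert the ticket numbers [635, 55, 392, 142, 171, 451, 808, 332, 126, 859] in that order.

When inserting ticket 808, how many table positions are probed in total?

2

635: h=14 → slot 14
55: h=8 → slot 8
392: h=16 → slot 16
142: h=14, h2=15, probe 14,12 → slot 12
171: h=16, h2=12, probe 16,11 → slot 11
451: h=6 → slot 6
808: h=6, h2=9, probe 6,15 → slot 15
332: h=6, h2=13, probe 6,2 → slot 2
126: h=0 → slot 0
859: h=6, h2=12, probe 6,1 → slot 1
Table: [126, 859, 332, -, -, -, 451, -, 55, -, -, 171, 142, -, 635, 808, 392]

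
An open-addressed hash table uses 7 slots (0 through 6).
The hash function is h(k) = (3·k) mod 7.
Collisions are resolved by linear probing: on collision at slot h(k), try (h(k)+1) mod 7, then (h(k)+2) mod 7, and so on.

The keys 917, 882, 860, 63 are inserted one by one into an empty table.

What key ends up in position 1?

917 hashes to 0; slot 0 is free => place at 0.
882 hashes to 0; 0 taken => place at 1.
860 hashes to 4; slot 4 is free => place at 4.
63 hashes to 0; 0,1 taken => place at 2.
Table: [917, 882, 63, ., 860, ., .]

882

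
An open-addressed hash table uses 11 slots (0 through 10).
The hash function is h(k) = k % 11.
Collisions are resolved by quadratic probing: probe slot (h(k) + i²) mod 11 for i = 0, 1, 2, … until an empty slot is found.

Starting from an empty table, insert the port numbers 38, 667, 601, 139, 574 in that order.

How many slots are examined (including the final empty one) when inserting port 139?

38: h=5 -> slot 5
667: h=7 -> slot 7
601: h=7, probe 7,8 -> slot 8
139: h=7, probe 7,8,0 -> slot 0
574: h=2 -> slot 2
Table: [139, _, 574, _, _, 38, _, 667, 601, _, _]

3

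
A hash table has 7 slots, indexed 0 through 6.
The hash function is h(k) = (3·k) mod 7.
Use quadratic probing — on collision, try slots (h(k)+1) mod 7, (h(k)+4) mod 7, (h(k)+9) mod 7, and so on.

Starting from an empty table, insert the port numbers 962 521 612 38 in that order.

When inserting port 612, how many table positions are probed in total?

962 hashes to 2; slot 2 is free → place at 2.
521 hashes to 2; 2 taken → place at 3.
612 hashes to 2; 2,3 taken → place at 6.
38 hashes to 2; 2,3,6 taken → place at 4.
Table: [., ., 962, 521, 38, ., 612]

3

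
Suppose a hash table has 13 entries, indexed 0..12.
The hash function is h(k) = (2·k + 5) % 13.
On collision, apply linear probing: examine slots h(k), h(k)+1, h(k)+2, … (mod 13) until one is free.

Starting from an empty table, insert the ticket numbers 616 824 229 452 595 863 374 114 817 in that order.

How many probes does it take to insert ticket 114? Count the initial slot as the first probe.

616 hashes to 2; slot 2 is free -> place at 2.
824 hashes to 2; 2 taken -> place at 3.
229 hashes to 8; slot 8 is free -> place at 8.
452 hashes to 12; slot 12 is free -> place at 12.
595 hashes to 12; 12 taken -> place at 0.
863 hashes to 2; 2,3 taken -> place at 4.
374 hashes to 12; 12,0 taken -> place at 1.
114 hashes to 12; 12,0,1,2,3,4 taken -> place at 5.
817 hashes to 1; 1,2,3,4,5 taken -> place at 6.
Table: [595, 374, 616, 824, 863, 114, 817, ∅, 229, ∅, ∅, ∅, 452]

7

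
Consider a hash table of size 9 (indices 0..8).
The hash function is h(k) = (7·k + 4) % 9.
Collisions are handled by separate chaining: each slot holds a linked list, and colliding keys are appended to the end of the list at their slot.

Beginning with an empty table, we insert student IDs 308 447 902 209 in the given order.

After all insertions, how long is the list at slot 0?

3

Insert 308: h=0, bucket 0 empty -> new chain.
Insert 447: h=1, bucket 1 empty -> new chain.
Insert 902: h=0, bucket 0 nonempty -> append to chain.
Insert 209: h=0, bucket 0 nonempty -> append to chain.
Final buckets:
0: 308 -> 902 -> 209
1: 447
2: .
3: .
4: .
5: .
6: .
7: .
8: .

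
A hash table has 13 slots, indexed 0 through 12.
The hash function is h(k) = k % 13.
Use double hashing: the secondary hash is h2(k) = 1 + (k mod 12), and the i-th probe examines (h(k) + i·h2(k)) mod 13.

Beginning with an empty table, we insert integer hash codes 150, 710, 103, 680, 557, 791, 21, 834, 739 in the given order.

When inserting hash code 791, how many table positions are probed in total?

2

Insert 150: h=7, slot 7 empty => index 7.
Insert 710: h=8, slot 8 empty => index 8.
Insert 103: h=12, slot 12 empty => index 12.
Insert 680: h=4, slot 4 empty => index 4.
Insert 557: h=11, slot 11 empty => index 11.
Insert 791: h=11, h2=12, slot 11 occupied => index 10.
Insert 21: h=8, h2=10, slot 8 occupied => index 5.
Insert 834: h=2, slot 2 empty => index 2.
Insert 739: h=11, h2=8, slot 11 occupied => index 6.
Table: [_, _, 834, _, 680, 21, 739, 150, 710, _, 791, 557, 103]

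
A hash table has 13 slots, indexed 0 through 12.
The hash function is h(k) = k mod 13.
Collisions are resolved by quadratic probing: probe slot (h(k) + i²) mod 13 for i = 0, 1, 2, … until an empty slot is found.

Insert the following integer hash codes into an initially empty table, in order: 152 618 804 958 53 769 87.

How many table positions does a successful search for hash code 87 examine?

Insert 152: h=9, slot 9 empty -> index 9.
Insert 618: h=7, slot 7 empty -> index 7.
Insert 804: h=11, slot 11 empty -> index 11.
Insert 958: h=9, slot 9 occupied -> index 10.
Insert 53: h=1, slot 1 empty -> index 1.
Insert 769: h=2, slot 2 empty -> index 2.
Insert 87: h=9, slots 9,10 occupied -> index 0.
Table: [87, 53, 769, _, _, _, _, 618, _, 152, 958, 804, _]
Lookup 87: h=9, probe 9,10,0 → found at 0.

3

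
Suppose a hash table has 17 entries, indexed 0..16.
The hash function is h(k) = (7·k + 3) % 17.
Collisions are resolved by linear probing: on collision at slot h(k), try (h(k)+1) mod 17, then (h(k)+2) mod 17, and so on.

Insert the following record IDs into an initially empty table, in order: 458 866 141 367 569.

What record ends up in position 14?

866

458 hashes to 13; slot 13 is free => place at 13.
866 hashes to 13; 13 taken => place at 14.
141 hashes to 4; slot 4 is free => place at 4.
367 hashes to 5; slot 5 is free => place at 5.
569 hashes to 8; slot 8 is free => place at 8.
Table: [-, -, -, -, 141, 367, -, -, 569, -, -, -, -, 458, 866, -, -]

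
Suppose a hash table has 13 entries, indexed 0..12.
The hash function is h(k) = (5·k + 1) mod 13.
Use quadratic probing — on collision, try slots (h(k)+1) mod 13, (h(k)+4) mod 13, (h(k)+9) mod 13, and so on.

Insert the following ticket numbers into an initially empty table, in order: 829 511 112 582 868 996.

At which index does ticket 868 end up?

829 hashes to 12; slot 12 is free -> place at 12.
511 hashes to 8; slot 8 is free -> place at 8.
112 hashes to 2; slot 2 is free -> place at 2.
582 hashes to 12; 12 taken -> place at 0.
868 hashes to 12; 12,0 taken -> place at 3.
996 hashes to 2; 2,3 taken -> place at 6.
Table: [582, —, 112, 868, —, —, 996, —, 511, —, —, —, 829]

3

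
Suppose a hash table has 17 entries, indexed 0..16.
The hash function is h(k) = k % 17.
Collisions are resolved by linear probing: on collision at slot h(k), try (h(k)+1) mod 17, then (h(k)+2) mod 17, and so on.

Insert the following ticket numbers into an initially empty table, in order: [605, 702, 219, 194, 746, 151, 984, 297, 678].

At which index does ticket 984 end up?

Insert 605: h=10, slot 10 empty => index 10.
Insert 702: h=5, slot 5 empty => index 5.
Insert 219: h=15, slot 15 empty => index 15.
Insert 194: h=7, slot 7 empty => index 7.
Insert 746: h=15, slot 15 occupied => index 16.
Insert 151: h=15, slots 15,16 occupied => index 0.
Insert 984: h=15, slots 15,16,0 occupied => index 1.
Insert 297: h=8, slot 8 empty => index 8.
Insert 678: h=15, slots 15,16,0,1 occupied => index 2.
Table: [151, 984, 678, —, —, 702, —, 194, 297, —, 605, —, —, —, —, 219, 746]

1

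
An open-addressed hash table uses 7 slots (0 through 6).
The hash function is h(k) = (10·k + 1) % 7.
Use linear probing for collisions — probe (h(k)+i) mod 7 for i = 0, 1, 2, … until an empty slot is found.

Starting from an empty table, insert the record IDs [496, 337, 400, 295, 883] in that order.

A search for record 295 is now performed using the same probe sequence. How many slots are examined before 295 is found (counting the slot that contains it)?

4

496 hashes to 5; slot 5 is free → place at 5.
337 hashes to 4; slot 4 is free → place at 4.
400 hashes to 4; 4,5 taken → place at 6.
295 hashes to 4; 4,5,6 taken → place at 0.
883 hashes to 4; 4,5,6,0 taken → place at 1.
Table: [295, 883, -, -, 337, 496, 400]
Lookup 295: h=4, probe 4,5,6,0 → found at 0.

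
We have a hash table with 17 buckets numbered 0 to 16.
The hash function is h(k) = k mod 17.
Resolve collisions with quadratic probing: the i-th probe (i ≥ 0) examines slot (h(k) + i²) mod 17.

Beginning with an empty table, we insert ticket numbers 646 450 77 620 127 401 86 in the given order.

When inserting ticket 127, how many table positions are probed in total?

646: h=0 => slot 0
450: h=8 => slot 8
77: h=9 => slot 9
620: h=8, probe 8,9,12 => slot 12
127: h=8, probe 8,9,12,0,7 => slot 7
401: h=10 => slot 10
86: h=1 => slot 1
Table: [646, 86, —, —, —, —, —, 127, 450, 77, 401, —, 620, —, —, —, —]

5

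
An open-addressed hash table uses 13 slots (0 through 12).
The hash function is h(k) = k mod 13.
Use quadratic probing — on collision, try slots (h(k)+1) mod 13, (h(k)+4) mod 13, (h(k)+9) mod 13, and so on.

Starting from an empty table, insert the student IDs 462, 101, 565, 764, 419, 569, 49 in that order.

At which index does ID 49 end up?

462: h=7 => slot 7
101: h=10 => slot 10
565: h=6 => slot 6
764: h=10, probe 10,11 => slot 11
419: h=3 => slot 3
569: h=10, probe 10,11,1 => slot 1
49: h=10, probe 10,11,1,6,0 => slot 0
Table: [49, 569, _, 419, _, _, 565, 462, _, _, 101, 764, _]

0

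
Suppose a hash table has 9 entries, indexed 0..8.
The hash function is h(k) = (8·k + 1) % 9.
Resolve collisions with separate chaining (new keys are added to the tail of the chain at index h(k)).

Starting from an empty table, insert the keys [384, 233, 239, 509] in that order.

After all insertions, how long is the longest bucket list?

384 → bucket 4
233 → bucket 2
239 → bucket 5
509 → bucket 5 (collision)
Final buckets:
0: .
1: .
2: 233
3: .
4: 384
5: 239 -> 509
6: .
7: .
8: .

2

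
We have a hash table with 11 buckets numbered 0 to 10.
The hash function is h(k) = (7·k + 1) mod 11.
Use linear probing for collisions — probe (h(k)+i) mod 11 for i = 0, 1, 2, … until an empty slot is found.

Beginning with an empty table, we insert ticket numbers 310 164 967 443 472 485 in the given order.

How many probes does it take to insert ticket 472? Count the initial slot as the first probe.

3

310 hashes to 4; slot 4 is free → place at 4.
164 hashes to 5; slot 5 is free → place at 5.
967 hashes to 5; 5 taken → place at 6.
443 hashes to 0; slot 0 is free → place at 0.
472 hashes to 5; 5,6 taken → place at 7.
485 hashes to 8; slot 8 is free → place at 8.
Table: [443, -, -, -, 310, 164, 967, 472, 485, -, -]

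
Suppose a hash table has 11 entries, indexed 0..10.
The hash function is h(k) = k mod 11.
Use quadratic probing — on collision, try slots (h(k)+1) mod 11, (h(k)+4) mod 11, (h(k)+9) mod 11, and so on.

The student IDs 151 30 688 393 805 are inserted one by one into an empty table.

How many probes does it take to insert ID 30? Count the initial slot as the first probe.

2

Insert 151: h=8, slot 8 empty → index 8.
Insert 30: h=8, slot 8 occupied → index 9.
Insert 688: h=6, slot 6 empty → index 6.
Insert 393: h=8, slots 8,9 occupied → index 1.
Insert 805: h=2, slot 2 empty → index 2.
Table: [∅, 393, 805, ∅, ∅, ∅, 688, ∅, 151, 30, ∅]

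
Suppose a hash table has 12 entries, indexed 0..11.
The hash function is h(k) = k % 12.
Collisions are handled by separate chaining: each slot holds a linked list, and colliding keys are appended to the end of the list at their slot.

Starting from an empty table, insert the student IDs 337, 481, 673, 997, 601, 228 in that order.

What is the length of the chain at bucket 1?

337 → bucket 1
481 → bucket 1 (collision)
673 → bucket 1 (collision)
997 → bucket 1 (collision)
601 → bucket 1 (collision)
228 → bucket 0
Final buckets:
0: 228
1: 337 -> 481 -> 673 -> 997 -> 601
2: ∅
3: ∅
4: ∅
5: ∅
6: ∅
7: ∅
8: ∅
9: ∅
10: ∅
11: ∅

5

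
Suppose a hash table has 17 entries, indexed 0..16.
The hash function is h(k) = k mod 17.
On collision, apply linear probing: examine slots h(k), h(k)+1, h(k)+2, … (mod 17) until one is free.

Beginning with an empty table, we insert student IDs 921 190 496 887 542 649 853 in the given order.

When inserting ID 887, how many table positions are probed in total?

Insert 921: h=3, slot 3 empty → index 3.
Insert 190: h=3, slot 3 occupied → index 4.
Insert 496: h=3, slots 3,4 occupied → index 5.
Insert 887: h=3, slots 3,4,5 occupied → index 6.
Insert 542: h=15, slot 15 empty → index 15.
Insert 649: h=3, slots 3,4,5,6 occupied → index 7.
Insert 853: h=3, slots 3,4,5,6,7 occupied → index 8.
Table: [_, _, _, 921, 190, 496, 887, 649, 853, _, _, _, _, _, _, 542, _]

4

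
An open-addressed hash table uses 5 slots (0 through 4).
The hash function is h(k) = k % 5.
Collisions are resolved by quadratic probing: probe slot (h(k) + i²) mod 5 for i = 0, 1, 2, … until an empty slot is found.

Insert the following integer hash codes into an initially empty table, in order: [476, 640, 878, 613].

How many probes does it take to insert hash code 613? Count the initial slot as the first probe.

476: h=1 => slot 1
640: h=0 => slot 0
878: h=3 => slot 3
613: h=3, probe 3,4 => slot 4
Table: [640, 476, _, 878, 613]

2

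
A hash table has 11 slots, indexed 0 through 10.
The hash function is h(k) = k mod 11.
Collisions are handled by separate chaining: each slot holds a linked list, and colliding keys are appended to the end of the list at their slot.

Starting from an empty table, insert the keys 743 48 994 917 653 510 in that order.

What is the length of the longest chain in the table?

5

743 -> bucket 6
48 -> bucket 4
994 -> bucket 4 (collision)
917 -> bucket 4 (collision)
653 -> bucket 4 (collision)
510 -> bucket 4 (collision)
Final buckets:
0: ∅
1: ∅
2: ∅
3: ∅
4: 48 -> 994 -> 917 -> 653 -> 510
5: ∅
6: 743
7: ∅
8: ∅
9: ∅
10: ∅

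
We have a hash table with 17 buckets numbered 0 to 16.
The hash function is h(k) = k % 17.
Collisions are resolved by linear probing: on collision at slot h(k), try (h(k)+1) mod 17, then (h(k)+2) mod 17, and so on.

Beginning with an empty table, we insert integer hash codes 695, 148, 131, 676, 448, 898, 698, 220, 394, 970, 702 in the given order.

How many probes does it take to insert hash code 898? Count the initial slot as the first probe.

3

Insert 695: h=15, slot 15 empty => index 15.
Insert 148: h=12, slot 12 empty => index 12.
Insert 131: h=12, slot 12 occupied => index 13.
Insert 676: h=13, slot 13 occupied => index 14.
Insert 448: h=6, slot 6 empty => index 6.
Insert 898: h=14, slots 14,15 occupied => index 16.
Insert 698: h=1, slot 1 empty => index 1.
Insert 220: h=16, slot 16 occupied => index 0.
Insert 394: h=3, slot 3 empty => index 3.
Insert 970: h=1, slot 1 occupied => index 2.
Insert 702: h=5, slot 5 empty => index 5.
Table: [220, 698, 970, 394, _, 702, 448, _, _, _, _, _, 148, 131, 676, 695, 898]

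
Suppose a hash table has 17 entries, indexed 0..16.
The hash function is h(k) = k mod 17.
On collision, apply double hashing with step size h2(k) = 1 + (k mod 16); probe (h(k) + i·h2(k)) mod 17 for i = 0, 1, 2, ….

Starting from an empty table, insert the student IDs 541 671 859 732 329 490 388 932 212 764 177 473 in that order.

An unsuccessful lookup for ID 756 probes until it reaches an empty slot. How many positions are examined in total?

7

541: h=14 -> slot 14
671: h=8 -> slot 8
859: h=9 -> slot 9
732: h=1 -> slot 1
329: h=6 -> slot 6
490: h=14, h2=11, probe 14,8,2 -> slot 2
388: h=14, h2=5, probe 14,2,7 -> slot 7
932: h=14, h2=5, probe 14,2,7,12 -> slot 12
212: h=8, h2=5, probe 8,13 -> slot 13
764: h=16 -> slot 16
177: h=7, h2=2, probe 7,9,11 -> slot 11
473: h=14, h2=10, probe 14,7,0 -> slot 0
Table: [473, 732, 490, _, _, _, 329, 388, 671, 859, _, 177, 932, 212, 541, _, 764]
Lookup 756: h=8, h2=5, probe 8,13,1,6,11,16,4 → slot 4 empty, not found.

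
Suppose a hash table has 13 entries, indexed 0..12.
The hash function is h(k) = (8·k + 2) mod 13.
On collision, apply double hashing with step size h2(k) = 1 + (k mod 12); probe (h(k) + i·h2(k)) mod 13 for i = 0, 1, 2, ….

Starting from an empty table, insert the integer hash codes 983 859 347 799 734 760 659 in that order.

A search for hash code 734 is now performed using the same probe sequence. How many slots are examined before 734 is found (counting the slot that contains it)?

983: h=1 -> slot 1
859: h=10 -> slot 10
347: h=9 -> slot 9
799: h=11 -> slot 11
734: h=11, h2=3, probe 11,1,4 -> slot 4
760: h=11, h2=5, probe 11,3 -> slot 3
659: h=9, h2=12, probe 9,8 -> slot 8
Table: [_, 983, _, 760, 734, _, _, _, 659, 347, 859, 799, _]
Lookup 734: h=11, h2=3, probe 11,1,4 → found at 4.

3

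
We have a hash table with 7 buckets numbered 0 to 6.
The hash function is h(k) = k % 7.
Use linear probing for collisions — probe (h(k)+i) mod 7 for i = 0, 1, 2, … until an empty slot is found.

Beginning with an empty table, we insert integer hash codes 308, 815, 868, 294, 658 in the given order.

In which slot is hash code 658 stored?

4

Insert 308: h=0, slot 0 empty -> index 0.
Insert 815: h=3, slot 3 empty -> index 3.
Insert 868: h=0, slot 0 occupied -> index 1.
Insert 294: h=0, slots 0,1 occupied -> index 2.
Insert 658: h=0, slots 0,1,2,3 occupied -> index 4.
Table: [308, 868, 294, 815, 658, _, _]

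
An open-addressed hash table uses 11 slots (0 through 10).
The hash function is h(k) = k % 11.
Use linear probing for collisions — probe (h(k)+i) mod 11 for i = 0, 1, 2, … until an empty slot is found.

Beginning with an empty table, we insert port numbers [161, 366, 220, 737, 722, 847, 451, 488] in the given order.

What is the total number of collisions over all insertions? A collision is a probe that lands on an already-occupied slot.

9

Insert 161: h=7, slot 7 empty => index 7.
Insert 366: h=3, slot 3 empty => index 3.
Insert 220: h=0, slot 0 empty => index 0.
Insert 737: h=0, slot 0 occupied => index 1.
Insert 722: h=7, slot 7 occupied => index 8.
Insert 847: h=0, slots 0,1 occupied => index 2.
Insert 451: h=0, slots 0,1,2,3 occupied => index 4.
Insert 488: h=4, slot 4 occupied => index 5.
Table: [220, 737, 847, 366, 451, 488, ., 161, 722, ., .]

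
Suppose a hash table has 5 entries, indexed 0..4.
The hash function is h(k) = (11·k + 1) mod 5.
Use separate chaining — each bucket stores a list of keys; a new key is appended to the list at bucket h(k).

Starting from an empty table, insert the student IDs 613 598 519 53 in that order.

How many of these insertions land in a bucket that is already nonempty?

Insert 613: h=4, bucket 4 empty → new chain.
Insert 598: h=4, bucket 4 nonempty → append to chain.
Insert 519: h=0, bucket 0 empty → new chain.
Insert 53: h=4, bucket 4 nonempty → append to chain.
Final buckets:
0: 519
1: ∅
2: ∅
3: ∅
4: 613 -> 598 -> 53

2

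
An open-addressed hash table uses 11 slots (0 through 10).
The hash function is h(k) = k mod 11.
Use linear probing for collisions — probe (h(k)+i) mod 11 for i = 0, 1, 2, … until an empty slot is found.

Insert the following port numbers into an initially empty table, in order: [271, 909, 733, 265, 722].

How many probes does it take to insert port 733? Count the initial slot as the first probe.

3

271: h=7 -> slot 7
909: h=7, probe 7,8 -> slot 8
733: h=7, probe 7,8,9 -> slot 9
265: h=1 -> slot 1
722: h=7, probe 7,8,9,10 -> slot 10
Table: [∅, 265, ∅, ∅, ∅, ∅, ∅, 271, 909, 733, 722]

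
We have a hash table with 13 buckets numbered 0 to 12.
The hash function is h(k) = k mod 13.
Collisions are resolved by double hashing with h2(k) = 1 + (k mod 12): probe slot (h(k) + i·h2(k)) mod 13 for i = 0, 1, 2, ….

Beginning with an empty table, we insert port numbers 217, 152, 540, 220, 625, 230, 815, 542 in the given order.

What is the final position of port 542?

Insert 217: h=9, slot 9 empty => index 9.
Insert 152: h=9, h2=9, slot 9 occupied => index 5.
Insert 540: h=7, slot 7 empty => index 7.
Insert 220: h=12, slot 12 empty => index 12.
Insert 625: h=1, slot 1 empty => index 1.
Insert 230: h=9, h2=3, slots 9,12 occupied => index 2.
Insert 815: h=9, h2=12, slot 9 occupied => index 8.
Insert 542: h=9, h2=3, slots 9,12,2,5,8 occupied => index 11.
Table: [—, 625, 230, —, —, 152, —, 540, 815, 217, —, 542, 220]

11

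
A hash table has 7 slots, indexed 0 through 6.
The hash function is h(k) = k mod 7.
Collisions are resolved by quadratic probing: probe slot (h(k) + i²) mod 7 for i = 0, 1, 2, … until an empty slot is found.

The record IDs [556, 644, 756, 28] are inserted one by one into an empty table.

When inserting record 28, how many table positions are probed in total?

556: h=3 → slot 3
644: h=0 → slot 0
756: h=0, probe 0,1 → slot 1
28: h=0, probe 0,1,4 → slot 4
Table: [644, 756, —, 556, 28, —, —]

3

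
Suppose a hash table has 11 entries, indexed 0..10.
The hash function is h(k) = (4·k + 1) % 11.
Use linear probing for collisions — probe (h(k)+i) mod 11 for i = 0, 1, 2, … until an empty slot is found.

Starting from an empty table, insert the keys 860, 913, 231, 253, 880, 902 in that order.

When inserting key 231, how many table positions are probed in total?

2

Insert 860: h=9, slot 9 empty → index 9.
Insert 913: h=1, slot 1 empty → index 1.
Insert 231: h=1, slot 1 occupied → index 2.
Insert 253: h=1, slots 1,2 occupied → index 3.
Insert 880: h=1, slots 1,2,3 occupied → index 4.
Insert 902: h=1, slots 1,2,3,4 occupied → index 5.
Table: [∅, 913, 231, 253, 880, 902, ∅, ∅, ∅, 860, ∅]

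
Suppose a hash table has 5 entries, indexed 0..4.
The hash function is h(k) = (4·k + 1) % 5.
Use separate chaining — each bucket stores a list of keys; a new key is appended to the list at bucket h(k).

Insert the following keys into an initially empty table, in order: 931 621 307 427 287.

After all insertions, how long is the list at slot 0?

931 -> bucket 0
621 -> bucket 0 (collision)
307 -> bucket 4
427 -> bucket 4 (collision)
287 -> bucket 4 (collision)
Final buckets:
0: 931 -> 621
1: .
2: .
3: .
4: 307 -> 427 -> 287

2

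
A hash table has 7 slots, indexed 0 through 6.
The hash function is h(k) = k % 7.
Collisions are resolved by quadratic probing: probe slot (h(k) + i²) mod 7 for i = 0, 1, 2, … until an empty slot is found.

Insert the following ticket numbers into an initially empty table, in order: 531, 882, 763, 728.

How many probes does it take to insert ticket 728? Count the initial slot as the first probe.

3

531 hashes to 6; slot 6 is free → place at 6.
882 hashes to 0; slot 0 is free → place at 0.
763 hashes to 0; 0 taken → place at 1.
728 hashes to 0; 0,1 taken → place at 4.
Table: [882, 763, —, —, 728, —, 531]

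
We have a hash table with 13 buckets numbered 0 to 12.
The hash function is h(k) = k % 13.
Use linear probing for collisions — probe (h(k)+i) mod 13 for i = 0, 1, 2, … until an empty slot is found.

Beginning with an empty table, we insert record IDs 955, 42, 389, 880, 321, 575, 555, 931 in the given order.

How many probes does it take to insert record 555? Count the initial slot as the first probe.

3

955 hashes to 6; slot 6 is free => place at 6.
42 hashes to 3; slot 3 is free => place at 3.
389 hashes to 12; slot 12 is free => place at 12.
880 hashes to 9; slot 9 is free => place at 9.
321 hashes to 9; 9 taken => place at 10.
575 hashes to 3; 3 taken => place at 4.
555 hashes to 9; 9,10 taken => place at 11.
931 hashes to 8; slot 8 is free => place at 8.
Table: [., ., ., 42, 575, ., 955, ., 931, 880, 321, 555, 389]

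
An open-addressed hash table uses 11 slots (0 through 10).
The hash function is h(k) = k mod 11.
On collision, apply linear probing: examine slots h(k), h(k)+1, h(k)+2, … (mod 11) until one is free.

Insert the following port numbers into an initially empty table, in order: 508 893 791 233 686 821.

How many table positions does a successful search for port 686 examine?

2

Insert 508: h=2, slot 2 empty => index 2.
Insert 893: h=2, slot 2 occupied => index 3.
Insert 791: h=10, slot 10 empty => index 10.
Insert 233: h=2, slots 2,3 occupied => index 4.
Insert 686: h=4, slot 4 occupied => index 5.
Insert 821: h=7, slot 7 empty => index 7.
Table: [∅, ∅, 508, 893, 233, 686, ∅, 821, ∅, ∅, 791]
Lookup 686: h=4, probe 4,5 → found at 5.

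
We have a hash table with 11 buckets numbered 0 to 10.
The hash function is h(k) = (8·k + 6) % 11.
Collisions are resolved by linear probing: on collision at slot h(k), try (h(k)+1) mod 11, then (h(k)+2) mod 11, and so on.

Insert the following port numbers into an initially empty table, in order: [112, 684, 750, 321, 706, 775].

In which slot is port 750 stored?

Insert 112: h=0, slot 0 empty -> index 0.
Insert 684: h=0, slot 0 occupied -> index 1.
Insert 750: h=0, slots 0,1 occupied -> index 2.
Insert 321: h=0, slots 0,1,2 occupied -> index 3.
Insert 706: h=0, slots 0,1,2,3 occupied -> index 4.
Insert 775: h=2, slots 2,3,4 occupied -> index 5.
Table: [112, 684, 750, 321, 706, 775, -, -, -, -, -]

2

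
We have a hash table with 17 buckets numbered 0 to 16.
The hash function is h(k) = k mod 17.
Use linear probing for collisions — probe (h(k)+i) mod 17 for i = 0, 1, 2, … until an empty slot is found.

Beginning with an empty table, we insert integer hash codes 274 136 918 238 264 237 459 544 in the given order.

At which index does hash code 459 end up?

4

Insert 274: h=2, slot 2 empty -> index 2.
Insert 136: h=0, slot 0 empty -> index 0.
Insert 918: h=0, slot 0 occupied -> index 1.
Insert 238: h=0, slots 0,1,2 occupied -> index 3.
Insert 264: h=9, slot 9 empty -> index 9.
Insert 237: h=16, slot 16 empty -> index 16.
Insert 459: h=0, slots 0,1,2,3 occupied -> index 4.
Insert 544: h=0, slots 0,1,2,3,4 occupied -> index 5.
Table: [136, 918, 274, 238, 459, 544, —, —, —, 264, —, —, —, —, —, —, 237]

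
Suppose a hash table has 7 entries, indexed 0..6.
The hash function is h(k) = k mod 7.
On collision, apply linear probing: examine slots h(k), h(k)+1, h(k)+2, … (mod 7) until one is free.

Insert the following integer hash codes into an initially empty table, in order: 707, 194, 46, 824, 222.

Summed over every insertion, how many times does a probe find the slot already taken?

4

707 hashes to 0; slot 0 is free -> place at 0.
194 hashes to 5; slot 5 is free -> place at 5.
46 hashes to 4; slot 4 is free -> place at 4.
824 hashes to 5; 5 taken -> place at 6.
222 hashes to 5; 5,6,0 taken -> place at 1.
Table: [707, 222, —, —, 46, 194, 824]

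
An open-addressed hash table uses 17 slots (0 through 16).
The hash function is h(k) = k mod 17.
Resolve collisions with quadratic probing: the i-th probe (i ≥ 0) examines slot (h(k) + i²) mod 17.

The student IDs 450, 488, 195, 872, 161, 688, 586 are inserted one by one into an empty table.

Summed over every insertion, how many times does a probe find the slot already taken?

450: h=8 => slot 8
488: h=12 => slot 12
195: h=8, probe 8,9 => slot 9
872: h=5 => slot 5
161: h=8, probe 8,9,12,0 => slot 0
688: h=8, probe 8,9,12,0,7 => slot 7
586: h=8, probe 8,9,12,0,7,16 => slot 16
Table: [161, ., ., ., ., 872, ., 688, 450, 195, ., ., 488, ., ., ., 586]

13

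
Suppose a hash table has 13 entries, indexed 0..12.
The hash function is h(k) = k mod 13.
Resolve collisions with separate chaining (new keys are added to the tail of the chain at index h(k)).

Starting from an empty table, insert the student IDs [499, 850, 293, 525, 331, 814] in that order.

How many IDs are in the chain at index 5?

3

499 -> bucket 5
850 -> bucket 5 (collision)
293 -> bucket 7
525 -> bucket 5 (collision)
331 -> bucket 6
814 -> bucket 8
Final buckets:
0: —
1: —
2: —
3: —
4: —
5: 499 -> 850 -> 525
6: 331
7: 293
8: 814
9: —
10: —
11: —
12: —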